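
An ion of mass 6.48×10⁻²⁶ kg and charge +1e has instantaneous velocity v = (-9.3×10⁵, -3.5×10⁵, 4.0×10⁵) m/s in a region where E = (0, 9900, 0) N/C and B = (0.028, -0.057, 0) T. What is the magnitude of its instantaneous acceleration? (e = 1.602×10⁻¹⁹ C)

|a| ≈ 1.73×10¹¹ m/s²

v×B = (2.28×10⁴, 1.12×10⁴, 6.28×10⁴) N/C.
E + v×B = (2.28×10⁴, 2.11×10⁴, 6.28×10⁴) N/C.
F = q(E + v×B) = (1.602×10⁻¹⁹ C)·(2.28×10⁴, 2.11×10⁴, 6.28×10⁴) = (3.65×10⁻¹⁵, 3.38×10⁻¹⁵, 1.01×10⁻¹⁴) N.
|a| = |F|/m = 1.123×10⁻¹⁴/6.48×10⁻²⁶ ≈ 1.73×10¹¹ m/s².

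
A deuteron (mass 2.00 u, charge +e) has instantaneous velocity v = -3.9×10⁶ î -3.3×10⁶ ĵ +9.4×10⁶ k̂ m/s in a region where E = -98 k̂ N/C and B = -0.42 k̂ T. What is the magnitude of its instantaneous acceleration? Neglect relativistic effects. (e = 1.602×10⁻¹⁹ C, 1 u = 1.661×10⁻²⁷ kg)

|a| ≈ 1.03×10¹⁴ m/s²

v×B = (1.39×10⁶, -1.64×10⁶, 0) N/C.
E + v×B = (1.39×10⁶, -1.64×10⁶, -98.0) N/C.
F = q(E + v×B) = (1.602×10⁻¹⁹ C)·(1.39×10⁶, -1.64×10⁶, -98.0) = (2.22×10⁻¹³, -2.62×10⁻¹³, -1.57×10⁻¹⁷) N.
|a| = |F|/m = 3.437×10⁻¹³/3.322×10⁻²⁷ ≈ 1.03×10¹⁴ m/s².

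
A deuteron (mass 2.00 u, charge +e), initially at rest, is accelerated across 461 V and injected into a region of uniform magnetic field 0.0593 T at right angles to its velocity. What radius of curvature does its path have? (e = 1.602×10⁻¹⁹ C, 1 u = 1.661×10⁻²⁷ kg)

r ≈ 0.0737 m

Acceleration: |q|V = ½mv² ⇒ v = √(2|q|V/m) = √(2·1.602×10⁻¹⁹·461/3.322×10⁻²⁷) ≈ 2.109×10⁵ m/s.
In the field: r = mv/(|q|B) = (3.322×10⁻²⁷)(2.109×10⁵)/((1.602×10⁻¹⁹)(0.0593)) ≈ 0.0737 m.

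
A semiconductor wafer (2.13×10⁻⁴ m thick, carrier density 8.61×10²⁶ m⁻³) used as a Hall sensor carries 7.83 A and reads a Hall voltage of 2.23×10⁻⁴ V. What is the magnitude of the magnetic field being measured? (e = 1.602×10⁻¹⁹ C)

From V_H = IB/(n e t), B = V_H n e t / I.
B = (2.23×10⁻⁴)(8.61×10²⁶)(1.602×10⁻¹⁹)(2.13×10⁻⁴)/7.83 ≈ 0.837 T.

B ≈ 0.837 T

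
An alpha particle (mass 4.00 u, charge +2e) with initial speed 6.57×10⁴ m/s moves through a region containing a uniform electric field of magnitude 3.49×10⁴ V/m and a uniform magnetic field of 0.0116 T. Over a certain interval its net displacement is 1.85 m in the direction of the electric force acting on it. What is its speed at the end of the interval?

v_f ≈ 2.50×10⁶ m/s

B does no work; ΔKE = |q|E d.
½mv_f² = ½mv₀² + |q|Ed = ½(6.644×10⁻²⁷)(6.57×10⁴)² + (3.204×10⁻¹⁹)(3.49×10⁴)(1.85) ≈ 1.434×10⁻¹⁷ J + 2.069×10⁻¹⁴ J ≈ 2.070×10⁻¹⁴ J.
v_f = √(2·2.070×10⁻¹⁴/6.644×10⁻²⁷) ≈ 2.50×10⁶ m/s.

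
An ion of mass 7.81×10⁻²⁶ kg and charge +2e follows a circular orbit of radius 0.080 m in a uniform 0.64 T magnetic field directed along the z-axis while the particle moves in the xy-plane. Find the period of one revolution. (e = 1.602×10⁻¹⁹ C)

T ≈ 2.4×10⁻⁶ s

The cyclotron period depends only on m, q, B: T = 2πm/(|q|B).
T = 2π(7.81×10⁻²⁶)/((3.204×10⁻¹⁹)(0.64)) ≈ 2.4×10⁻⁶ s.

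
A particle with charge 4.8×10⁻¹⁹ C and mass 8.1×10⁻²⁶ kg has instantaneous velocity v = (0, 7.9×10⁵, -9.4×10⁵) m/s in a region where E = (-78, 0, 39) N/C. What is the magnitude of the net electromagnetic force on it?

Only an electric field acts, so F = qE = (4.8×10⁻¹⁹ C)·(-78.0, 0, 39.0) = (-3.74×10⁻¹⁷, 0, 1.87×10⁻¹⁷) N.
|F| = 4.19×10⁻¹⁷ N.

|F| ≈ 4.19×10⁻¹⁷ N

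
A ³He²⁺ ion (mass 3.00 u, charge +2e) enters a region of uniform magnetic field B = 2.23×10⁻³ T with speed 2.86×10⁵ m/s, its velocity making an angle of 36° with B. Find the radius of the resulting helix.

r ≈ 1.17 m

v⊥ = v sinθ = 2.86×10⁵·sin36° ≈ 1.681×10⁵ m/s.
r = m v⊥/(|q|B) = (4.983×10⁻²⁷)(1.681×10⁵)/((3.204×10⁻¹⁹)(2.23×10⁻³)) ≈ 1.17 m.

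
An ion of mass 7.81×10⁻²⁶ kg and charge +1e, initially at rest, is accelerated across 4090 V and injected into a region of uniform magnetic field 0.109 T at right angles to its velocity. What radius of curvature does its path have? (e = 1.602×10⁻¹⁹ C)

r ≈ 0.579 m

Acceleration: |q|V = ½mv² ⇒ v = √(2|q|V/m) = √(2·1.602×10⁻¹⁹·4090/7.81×10⁻²⁶) ≈ 1.295×10⁵ m/s.
In the field: r = mv/(|q|B) = (7.81×10⁻²⁶)(1.295×10⁵)/((1.602×10⁻¹⁹)(0.109)) ≈ 0.579 m.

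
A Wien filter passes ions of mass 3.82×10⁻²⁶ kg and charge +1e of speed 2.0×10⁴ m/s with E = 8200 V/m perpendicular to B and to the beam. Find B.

Balance of forces in the selector: qE = qvB ⇒ B = E/v.
B = 8200/2.0×10⁴ = 0.41 T.

B = 0.41 T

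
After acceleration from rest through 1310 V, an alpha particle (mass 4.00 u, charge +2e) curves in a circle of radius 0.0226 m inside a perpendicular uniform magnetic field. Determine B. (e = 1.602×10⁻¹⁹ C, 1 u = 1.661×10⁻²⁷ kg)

B ≈ 0.326 T

v = √(2|q|V/m) = √(2·3.204×10⁻¹⁹·1310/6.644×10⁻²⁷) ≈ 3.555×10⁵ m/s.
B = mv/(|q|r) = (6.644×10⁻²⁷)(3.555×10⁵)/((3.204×10⁻¹⁹)(0.0226)) ≈ 0.326 T.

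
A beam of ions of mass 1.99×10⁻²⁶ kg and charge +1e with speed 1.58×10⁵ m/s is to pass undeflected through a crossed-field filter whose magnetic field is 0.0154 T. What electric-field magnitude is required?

For straight-line motion qE = qvB, so E = vB.
E = 1.58×10⁵ × 0.0154 = 2430 V/m.

E = 2430 V/m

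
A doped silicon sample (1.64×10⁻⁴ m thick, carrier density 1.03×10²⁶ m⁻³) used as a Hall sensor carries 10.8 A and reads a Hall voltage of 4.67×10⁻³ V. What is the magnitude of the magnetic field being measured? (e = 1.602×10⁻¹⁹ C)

From V_H = IB/(n e t), B = V_H n e t / I.
B = (4.67×10⁻³)(1.03×10²⁶)(1.602×10⁻¹⁹)(1.64×10⁻⁴)/10.8 ≈ 1.17 T.

B ≈ 1.17 T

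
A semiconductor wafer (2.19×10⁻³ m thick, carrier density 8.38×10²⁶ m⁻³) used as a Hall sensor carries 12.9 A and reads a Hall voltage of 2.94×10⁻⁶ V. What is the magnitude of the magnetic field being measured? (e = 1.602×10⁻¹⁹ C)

From V_H = IB/(n e t), B = V_H n e t / I.
B = (2.94×10⁻⁶)(8.38×10²⁶)(1.602×10⁻¹⁹)(2.19×10⁻³)/12.9 ≈ 0.0670 T.

B ≈ 0.0670 T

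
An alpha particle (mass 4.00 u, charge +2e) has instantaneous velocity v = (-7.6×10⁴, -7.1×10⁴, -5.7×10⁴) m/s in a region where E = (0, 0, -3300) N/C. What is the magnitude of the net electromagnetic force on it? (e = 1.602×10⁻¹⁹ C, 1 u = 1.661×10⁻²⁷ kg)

|F| ≈ 1.06×10⁻¹⁵ N

Only an electric field acts, so F = qE = (3.204×10⁻¹⁹ C)·(0, 0, -3300) = (0, 0, -1.06×10⁻¹⁵) N.
|F| = 1.06×10⁻¹⁵ N.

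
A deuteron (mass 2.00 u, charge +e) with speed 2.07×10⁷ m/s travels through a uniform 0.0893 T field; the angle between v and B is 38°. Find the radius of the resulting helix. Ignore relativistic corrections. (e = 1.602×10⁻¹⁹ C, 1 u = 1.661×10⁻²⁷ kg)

v⊥ = v sinθ = 2.07×10⁷·sin38° ≈ 1.274×10⁷ m/s.
r = m v⊥/(|q|B) = (3.322×10⁻²⁷)(1.274×10⁷)/((1.602×10⁻¹⁹)(0.0893)) ≈ 2.96 m.

r ≈ 2.96 m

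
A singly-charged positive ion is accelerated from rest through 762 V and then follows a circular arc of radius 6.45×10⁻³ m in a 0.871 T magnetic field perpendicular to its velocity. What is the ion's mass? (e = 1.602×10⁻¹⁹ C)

m ≈ 3.32×10⁻²⁷ kg

Combine |q|V = ½mv² and r = mv/(|q|B): eliminate v to get m = qB²r²/(2V).
m = (1.602×10⁻¹⁹)(0.871)²(6.45×10⁻³)²/(2·762) ≈ 3.32×10⁻²⁷ kg.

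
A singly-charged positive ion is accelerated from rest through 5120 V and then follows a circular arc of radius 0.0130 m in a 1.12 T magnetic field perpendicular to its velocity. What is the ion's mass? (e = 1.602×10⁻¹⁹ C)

m ≈ 3.32×10⁻²⁷ kg

Combine |q|V = ½mv² and r = mv/(|q|B): eliminate v to get m = qB²r²/(2V).
m = (1.602×10⁻¹⁹)(1.12)²(0.0130)²/(2·5120) ≈ 3.32×10⁻²⁷ kg.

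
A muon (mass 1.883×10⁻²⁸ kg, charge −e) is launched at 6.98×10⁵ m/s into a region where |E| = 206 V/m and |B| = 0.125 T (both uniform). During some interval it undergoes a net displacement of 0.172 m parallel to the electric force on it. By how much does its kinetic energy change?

The magnetic force is always ⟂ v and does no work; only the electric force changes KE.
ΔKE = F_E · d = |q|E d = (1.602×10⁻¹⁹)(206)(0.172) ≈ 5.68×10⁻¹⁸ J.

ΔKE ≈ 5.68×10⁻¹⁸ J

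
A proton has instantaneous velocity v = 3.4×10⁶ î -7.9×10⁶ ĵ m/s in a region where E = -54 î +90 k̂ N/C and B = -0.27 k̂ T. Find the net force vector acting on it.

v×B = (2.13×10⁶, 9.18×10⁵, 0) N/C.
E + v×B = (2.13×10⁶, 9.18×10⁵, 90.0) N/C.
F = q(E + v×B) = (1.602×10⁻¹⁹ C)·(2.13×10⁶, 9.18×10⁵, 90.0) = (3.42×10⁻¹³, 1.47×10⁻¹³, 1.44×10⁻¹⁷) N.

F ≈ (3.42×10⁻¹³, 1.47×10⁻¹³, 1.44×10⁻¹⁷) N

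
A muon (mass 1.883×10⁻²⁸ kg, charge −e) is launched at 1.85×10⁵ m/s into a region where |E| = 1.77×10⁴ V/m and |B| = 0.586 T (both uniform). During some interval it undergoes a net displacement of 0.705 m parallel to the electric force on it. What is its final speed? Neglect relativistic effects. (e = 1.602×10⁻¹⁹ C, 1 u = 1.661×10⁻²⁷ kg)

B does no work; ΔKE = |q|E d.
½mv_f² = ½mv₀² + |q|Ed = ½(1.883×10⁻²⁸)(1.85×10⁵)² + (1.602×10⁻¹⁹)(1.77×10⁴)(0.705) ≈ 3.222×10⁻¹⁸ J + 1.999×10⁻¹⁵ J ≈ 2.002×10⁻¹⁵ J.
v_f = √(2·2.002×10⁻¹⁵/1.883×10⁻²⁸) ≈ 4.61×10⁶ m/s.

v_f ≈ 4.61×10⁶ m/s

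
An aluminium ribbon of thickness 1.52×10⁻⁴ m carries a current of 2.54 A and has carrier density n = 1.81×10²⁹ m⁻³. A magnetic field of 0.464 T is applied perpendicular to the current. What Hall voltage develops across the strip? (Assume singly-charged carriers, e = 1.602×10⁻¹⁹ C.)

V_H = IB/(n e t).
V_H = (2.54)(0.464)/((1.81×10²⁹)(1.602×10⁻¹⁹)(1.52×10⁻⁴)) ≈ 2.67×10⁻⁷ V.

V_H ≈ 2.67×10⁻⁷ V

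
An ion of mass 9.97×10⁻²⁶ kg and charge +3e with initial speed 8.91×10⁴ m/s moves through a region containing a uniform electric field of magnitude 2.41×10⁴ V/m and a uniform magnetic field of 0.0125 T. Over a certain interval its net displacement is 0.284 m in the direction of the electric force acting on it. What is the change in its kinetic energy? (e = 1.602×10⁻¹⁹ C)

The magnetic force is always ⟂ v and does no work; only the electric force changes KE.
ΔKE = F_E · d = |q|E d = (4.806×10⁻¹⁹)(2.41×10⁴)(0.284) ≈ 3.29×10⁻¹⁵ J.

ΔKE ≈ 3.29×10⁻¹⁵ J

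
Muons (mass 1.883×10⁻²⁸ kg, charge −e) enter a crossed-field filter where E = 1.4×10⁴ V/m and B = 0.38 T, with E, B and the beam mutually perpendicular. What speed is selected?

Zero net Lorentz force requires |qE| = |q v×B|, i.e. E = vB.
v = E/B = 1.4×10⁴/0.38 = 3.7×10⁴ m/s.

v = 3.7×10⁴ m/s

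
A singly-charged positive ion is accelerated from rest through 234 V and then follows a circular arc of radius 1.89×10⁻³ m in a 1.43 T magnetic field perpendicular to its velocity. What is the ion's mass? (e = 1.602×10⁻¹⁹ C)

Combine |q|V = ½mv² and r = mv/(|q|B): eliminate v to get m = qB²r²/(2V).
m = (1.602×10⁻¹⁹)(1.43)²(1.89×10⁻³)²/(2·234) ≈ 2.50×10⁻²⁷ kg.

m ≈ 2.50×10⁻²⁷ kg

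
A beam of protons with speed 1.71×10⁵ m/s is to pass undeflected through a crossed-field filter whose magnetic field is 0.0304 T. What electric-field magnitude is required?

E = 5200 V/m

For straight-line motion qE = qvB, so E = vB.
E = 1.71×10⁵ × 0.0304 = 5200 V/m.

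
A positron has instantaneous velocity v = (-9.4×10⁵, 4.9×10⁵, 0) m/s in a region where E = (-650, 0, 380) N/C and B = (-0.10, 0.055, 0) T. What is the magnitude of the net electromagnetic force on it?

v×B = (0, 0, -2700) N/C.
E + v×B = (-650, 0, -2320) N/C.
F = q(E + v×B) = (1.602×10⁻¹⁹ C)·(-650, 0, -2320) = (-1.04×10⁻¹⁶, 0, -3.72×10⁻¹⁶) N.
|F| = 3.86×10⁻¹⁶ N.

|F| ≈ 3.86×10⁻¹⁶ N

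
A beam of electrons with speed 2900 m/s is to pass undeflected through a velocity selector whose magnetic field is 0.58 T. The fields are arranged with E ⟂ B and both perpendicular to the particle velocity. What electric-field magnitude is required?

E = 1700 V/m

For straight-line motion qE = qvB, so E = vB.
E = 2900 × 0.58 = 1700 V/m.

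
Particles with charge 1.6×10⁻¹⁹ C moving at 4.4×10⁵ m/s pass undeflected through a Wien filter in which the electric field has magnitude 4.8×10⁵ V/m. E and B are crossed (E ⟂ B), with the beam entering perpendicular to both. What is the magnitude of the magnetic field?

Balance of forces in the selector: qE = qvB ⇒ B = E/v.
B = 4.8×10⁵/4.4×10⁵ = 1.1 T.

B = 1.1 T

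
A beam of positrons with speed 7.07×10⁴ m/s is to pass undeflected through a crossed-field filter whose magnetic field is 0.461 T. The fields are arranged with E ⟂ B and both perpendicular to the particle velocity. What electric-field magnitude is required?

For straight-line motion qE = qvB, so E = vB.
E = 7.07×10⁴ × 0.461 = 3.26×10⁴ V/m.

E = 3.26×10⁴ V/m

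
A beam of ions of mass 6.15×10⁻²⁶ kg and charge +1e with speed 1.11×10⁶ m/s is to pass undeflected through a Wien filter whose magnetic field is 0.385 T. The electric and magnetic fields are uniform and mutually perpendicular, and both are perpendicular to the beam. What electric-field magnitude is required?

E = 4.27×10⁵ V/m

For straight-line motion qE = qvB, so E = vB.
E = 1.11×10⁶ × 0.385 = 4.27×10⁵ V/m.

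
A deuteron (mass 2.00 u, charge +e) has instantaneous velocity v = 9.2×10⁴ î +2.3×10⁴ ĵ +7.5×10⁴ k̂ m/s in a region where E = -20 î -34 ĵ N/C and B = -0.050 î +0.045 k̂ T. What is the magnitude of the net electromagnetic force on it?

|F| ≈ 1.29×10⁻¹⁵ N

v×B = (1040, -7890, 1150) N/C.
E + v×B = (1020, -7920, 1150) N/C.
F = q(E + v×B) = (1.602×10⁻¹⁹ C)·(1020, -7920, 1150) = (1.63×10⁻¹⁶, -1.27×10⁻¹⁵, 1.84×10⁻¹⁶) N.
|F| = 1.29×10⁻¹⁵ N.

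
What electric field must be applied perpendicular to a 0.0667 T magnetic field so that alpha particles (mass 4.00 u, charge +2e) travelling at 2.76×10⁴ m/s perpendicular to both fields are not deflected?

E = 1840 V/m

For straight-line motion qE = qvB, so E = vB.
E = 2.76×10⁴ × 0.0667 = 1840 V/m.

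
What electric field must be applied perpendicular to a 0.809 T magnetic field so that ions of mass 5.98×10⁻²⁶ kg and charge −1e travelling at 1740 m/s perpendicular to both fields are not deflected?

E = 1410 V/m

For straight-line motion qE = qvB, so E = vB.
E = 1740 × 0.809 = 1410 V/m.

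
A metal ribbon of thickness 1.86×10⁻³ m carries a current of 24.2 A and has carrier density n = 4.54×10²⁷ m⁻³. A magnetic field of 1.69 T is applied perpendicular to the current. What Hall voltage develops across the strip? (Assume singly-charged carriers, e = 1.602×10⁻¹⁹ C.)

V_H = IB/(n e t).
V_H = (24.2)(1.69)/((4.54×10²⁷)(1.602×10⁻¹⁹)(1.86×10⁻³)) ≈ 3.02×10⁻⁵ V.

V_H ≈ 3.02×10⁻⁵ V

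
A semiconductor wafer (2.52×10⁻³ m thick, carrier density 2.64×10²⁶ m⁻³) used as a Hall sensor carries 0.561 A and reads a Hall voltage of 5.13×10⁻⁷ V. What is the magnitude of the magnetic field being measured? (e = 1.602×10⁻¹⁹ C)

B ≈ 0.0975 T

From V_H = IB/(n e t), B = V_H n e t / I.
B = (5.13×10⁻⁷)(2.64×10²⁶)(1.602×10⁻¹⁹)(2.52×10⁻³)/0.561 ≈ 0.0975 T.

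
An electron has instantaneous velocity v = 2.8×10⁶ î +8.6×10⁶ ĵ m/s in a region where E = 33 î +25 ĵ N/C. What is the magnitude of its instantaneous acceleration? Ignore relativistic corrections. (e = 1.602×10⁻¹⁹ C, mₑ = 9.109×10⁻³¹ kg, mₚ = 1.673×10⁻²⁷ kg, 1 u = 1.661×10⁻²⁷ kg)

|a| ≈ 7.28×10¹² m/s²

Only an electric field acts, so F = qE = (−1.602×10⁻¹⁹ C)·(33.0, 25.0, 0) = (-5.29×10⁻¹⁸, -4.00×10⁻¹⁸, 0) N.
|a| = |F|/m = 6.632×10⁻¹⁸/9.109×10⁻³¹ ≈ 7.28×10¹² m/s².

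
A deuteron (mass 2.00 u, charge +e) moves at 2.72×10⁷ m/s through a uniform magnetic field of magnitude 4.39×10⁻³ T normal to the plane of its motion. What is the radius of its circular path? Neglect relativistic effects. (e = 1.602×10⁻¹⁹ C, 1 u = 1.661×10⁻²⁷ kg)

r ≈ 128 m

The magnetic force provides the centripetal force: |q|vB = mv²/r.
r = mv/(|q|B) = (3.322×10⁻²⁷)(2.72×10⁷)/((1.602×10⁻¹⁹)(4.39×10⁻³)) ≈ 128 m.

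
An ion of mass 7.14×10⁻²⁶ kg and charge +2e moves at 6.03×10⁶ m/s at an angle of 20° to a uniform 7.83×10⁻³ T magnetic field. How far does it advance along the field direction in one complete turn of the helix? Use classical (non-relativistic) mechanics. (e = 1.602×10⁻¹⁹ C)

p ≈ 1010 m

v∥ = v cosθ = 6.03×10⁶·cos20° ≈ 5.666×10⁶ m/s.
T = 2πm/(|q|B) = 2π(7.14×10⁻²⁶)/((3.204×10⁻¹⁹)(7.83×10⁻³)) ≈ 1.788×10⁻⁴ s.
pitch = v∥ T = (5.666×10⁶)(1.788×10⁻⁴) ≈ 1010 m.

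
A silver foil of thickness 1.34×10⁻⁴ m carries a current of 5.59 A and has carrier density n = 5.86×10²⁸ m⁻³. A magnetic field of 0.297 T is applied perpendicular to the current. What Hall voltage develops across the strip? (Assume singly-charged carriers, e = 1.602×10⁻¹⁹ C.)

V_H = IB/(n e t).
V_H = (5.59)(0.297)/((5.86×10²⁸)(1.602×10⁻¹⁹)(1.34×10⁻⁴)) ≈ 1.32×10⁻⁶ V.

V_H ≈ 1.32×10⁻⁶ V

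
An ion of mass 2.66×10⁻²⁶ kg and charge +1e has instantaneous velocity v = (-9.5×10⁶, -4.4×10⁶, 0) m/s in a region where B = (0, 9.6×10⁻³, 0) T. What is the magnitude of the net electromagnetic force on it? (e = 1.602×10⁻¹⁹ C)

|F| ≈ 1.46×10⁻¹⁴ N

v×B = (0, 0, -9.12×10⁴) N/C.
F = q v×B = (1.602×10⁻¹⁹ C)·(0, 0, -9.12×10⁴) = (0, 0, -1.46×10⁻¹⁴) N.
|F| = 1.46×10⁻¹⁴ N.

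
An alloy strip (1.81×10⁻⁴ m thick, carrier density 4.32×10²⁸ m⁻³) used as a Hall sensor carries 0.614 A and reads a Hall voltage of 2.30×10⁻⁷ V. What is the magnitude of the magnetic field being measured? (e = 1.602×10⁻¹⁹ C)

B ≈ 0.469 T

From V_H = IB/(n e t), B = V_H n e t / I.
B = (2.30×10⁻⁷)(4.32×10²⁸)(1.602×10⁻¹⁹)(1.81×10⁻⁴)/0.614 ≈ 0.469 T.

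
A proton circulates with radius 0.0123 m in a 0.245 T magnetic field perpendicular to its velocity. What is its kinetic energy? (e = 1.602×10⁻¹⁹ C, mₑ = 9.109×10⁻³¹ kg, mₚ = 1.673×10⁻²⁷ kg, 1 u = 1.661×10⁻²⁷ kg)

KE ≈ 435 eV

v = |q|Br/m, then KE = ½mv² = (qBr)²/(2m).
v = (1.602×10⁻¹⁹)(0.245)(0.0123)/1.673×10⁻²⁷ ≈ 2.886×10⁵ m/s.
KE = ½(1.673×10⁻²⁷)(2.886×10⁵)² ≈ 6.97×10⁻¹⁷ J = 435 eV.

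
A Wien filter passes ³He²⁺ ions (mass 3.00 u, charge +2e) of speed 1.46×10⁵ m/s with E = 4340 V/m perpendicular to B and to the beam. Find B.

Balance of forces in the selector: qE = qvB ⇒ B = E/v.
B = 4340/1.46×10⁵ = 0.0297 T.

B = 0.0297 T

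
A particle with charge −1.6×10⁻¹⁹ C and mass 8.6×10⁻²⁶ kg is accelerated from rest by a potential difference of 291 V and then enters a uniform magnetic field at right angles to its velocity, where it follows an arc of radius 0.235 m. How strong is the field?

v = √(2|q|V/m) = √(2·1.6×10⁻¹⁹·291/8.6×10⁻²⁶) ≈ 3.291×10⁴ m/s.
B = mv/(|q|r) = (8.6×10⁻²⁶)(3.291×10⁴)/((1.6×10⁻¹⁹)(0.235)) ≈ 0.0753 T.

B ≈ 0.0753 T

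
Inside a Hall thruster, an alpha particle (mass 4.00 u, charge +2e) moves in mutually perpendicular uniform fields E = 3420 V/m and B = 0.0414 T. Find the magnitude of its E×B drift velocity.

The steady drift has the magnetic force balancing the electric force, so v_d = E/B.
v_d = 3420/0.0414 = 8.26×10⁴ m/s.

v_d ≈ 8.26×10⁴ m/s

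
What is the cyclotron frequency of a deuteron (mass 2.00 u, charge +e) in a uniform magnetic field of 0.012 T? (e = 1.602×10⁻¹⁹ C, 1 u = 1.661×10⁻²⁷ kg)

f ≈ 9.2×10⁴ Hz

f = |q|B/(2πm).
f = (1.602×10⁻¹⁹)(0.012)/(2π·3.322×10⁻²⁷) ≈ 9.2×10⁴ Hz.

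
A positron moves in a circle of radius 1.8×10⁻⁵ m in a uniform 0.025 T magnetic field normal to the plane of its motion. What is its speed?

From |q|vB = mv²/r, v = |q|Br/m.
v = (1.602×10⁻¹⁹)(0.025)(1.8×10⁻⁵)/9.109×10⁻³¹ ≈ 7.9×10⁴ m/s.

v ≈ 7.9×10⁴ m/s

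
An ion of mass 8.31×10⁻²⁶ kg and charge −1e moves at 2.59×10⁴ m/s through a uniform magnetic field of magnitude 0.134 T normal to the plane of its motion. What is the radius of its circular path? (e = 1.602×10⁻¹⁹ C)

The magnetic force provides the centripetal force: |q|vB = mv²/r.
r = mv/(|q|B) = (8.31×10⁻²⁶)(2.59×10⁴)/((1.602×10⁻¹⁹)(0.134)) ≈ 0.100 m.

r ≈ 0.100 m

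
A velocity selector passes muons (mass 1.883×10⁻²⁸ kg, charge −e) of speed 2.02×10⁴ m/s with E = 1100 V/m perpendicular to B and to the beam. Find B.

Balance of forces in the selector: qE = qvB ⇒ B = E/v.
B = 1100/2.02×10⁴ = 0.0545 T.

B = 0.0545 T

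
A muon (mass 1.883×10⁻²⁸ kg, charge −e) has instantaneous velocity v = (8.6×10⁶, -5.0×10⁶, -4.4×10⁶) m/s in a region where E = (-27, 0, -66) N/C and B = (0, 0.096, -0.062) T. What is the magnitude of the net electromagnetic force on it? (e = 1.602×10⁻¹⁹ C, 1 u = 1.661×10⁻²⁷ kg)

|F| ≈ 1.96×10⁻¹³ N

v×B = (7.32×10⁵, 5.33×10⁵, 8.26×10⁵) N/C.
E + v×B = (7.32×10⁵, 5.33×10⁵, 8.26×10⁵) N/C.
F = q(E + v×B) = (−1.602×10⁻¹⁹ C)·(7.32×10⁵, 5.33×10⁵, 8.26×10⁵) = (-1.17×10⁻¹³, -8.54×10⁻¹⁴, -1.32×10⁻¹³) N.
|F| = 1.96×10⁻¹³ N.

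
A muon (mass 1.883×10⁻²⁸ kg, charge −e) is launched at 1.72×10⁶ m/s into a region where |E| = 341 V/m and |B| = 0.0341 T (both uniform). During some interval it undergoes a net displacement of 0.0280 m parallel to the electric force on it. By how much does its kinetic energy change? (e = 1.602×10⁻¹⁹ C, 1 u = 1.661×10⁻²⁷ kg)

ΔKE ≈ 1.53×10⁻¹⁸ J

The magnetic force is always ⟂ v and does no work; only the electric force changes KE.
ΔKE = F_E · d = |q|E d = (1.602×10⁻¹⁹)(341)(0.0280) ≈ 1.53×10⁻¹⁸ J.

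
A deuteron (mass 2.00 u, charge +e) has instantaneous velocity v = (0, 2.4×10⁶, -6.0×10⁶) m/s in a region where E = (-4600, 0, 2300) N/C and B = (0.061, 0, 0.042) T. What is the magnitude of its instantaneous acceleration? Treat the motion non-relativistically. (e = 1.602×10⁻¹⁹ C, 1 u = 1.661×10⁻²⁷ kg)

v×B = (1.01×10⁵, -3.66×10⁵, -1.46×10⁵) N/C.
E + v×B = (9.62×10⁴, -3.66×10⁵, -1.44×10⁵) N/C.
F = q(E + v×B) = (1.602×10⁻¹⁹ C)·(9.62×10⁴, -3.66×10⁵, -1.44×10⁵) = (1.54×10⁻¹⁴, -5.86×10⁻¹⁴, -2.31×10⁻¹⁴) N.
|a| = |F|/m = 6.487×10⁻¹⁴/3.322×10⁻²⁷ ≈ 1.95×10¹³ m/s².

|a| ≈ 1.95×10¹³ m/s²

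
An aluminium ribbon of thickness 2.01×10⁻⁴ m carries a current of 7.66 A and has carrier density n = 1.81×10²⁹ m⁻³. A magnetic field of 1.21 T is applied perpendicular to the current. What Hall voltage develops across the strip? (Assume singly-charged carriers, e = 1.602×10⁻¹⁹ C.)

V_H ≈ 1.59×10⁻⁶ V

V_H = IB/(n e t).
V_H = (7.66)(1.21)/((1.81×10²⁹)(1.602×10⁻¹⁹)(2.01×10⁻⁴)) ≈ 1.59×10⁻⁶ V.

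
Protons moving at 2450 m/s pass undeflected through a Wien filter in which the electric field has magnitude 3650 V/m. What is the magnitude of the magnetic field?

B = 1.49 T

Balance of forces in the selector: qE = qvB ⇒ B = E/v.
B = 3650/2450 = 1.49 T.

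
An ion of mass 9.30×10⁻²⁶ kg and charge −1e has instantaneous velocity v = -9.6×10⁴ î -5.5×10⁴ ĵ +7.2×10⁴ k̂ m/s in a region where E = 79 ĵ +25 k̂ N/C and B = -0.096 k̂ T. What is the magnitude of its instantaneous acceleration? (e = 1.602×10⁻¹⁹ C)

|a| ≈ 1.82×10¹⁰ m/s²

v×B = (5280, -9220, 0) N/C.
E + v×B = (5280, -9140, 25.0) N/C.
F = q(E + v×B) = (−1.602×10⁻¹⁹ C)·(5280, -9140, 25.0) = (-8.46×10⁻¹⁶, 1.46×10⁻¹⁵, -4.00×10⁻¹⁸) N.
|a| = |F|/m = 1.691×10⁻¹⁵/9.30×10⁻²⁶ ≈ 1.82×10¹⁰ m/s².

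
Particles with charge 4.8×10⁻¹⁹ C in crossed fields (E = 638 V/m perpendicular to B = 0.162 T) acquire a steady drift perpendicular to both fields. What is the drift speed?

The steady drift has the magnetic force balancing the electric force, so v_d = E/B.
v_d = 638/0.162 = 3940 m/s.

v_d ≈ 3940 m/s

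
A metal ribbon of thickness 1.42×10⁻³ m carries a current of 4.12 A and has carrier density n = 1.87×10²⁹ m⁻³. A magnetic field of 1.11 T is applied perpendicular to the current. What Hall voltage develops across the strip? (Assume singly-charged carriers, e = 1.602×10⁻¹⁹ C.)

V_H ≈ 1.08×10⁻⁷ V

V_H = IB/(n e t).
V_H = (4.12)(1.11)/((1.87×10²⁹)(1.602×10⁻¹⁹)(1.42×10⁻³)) ≈ 1.08×10⁻⁷ V.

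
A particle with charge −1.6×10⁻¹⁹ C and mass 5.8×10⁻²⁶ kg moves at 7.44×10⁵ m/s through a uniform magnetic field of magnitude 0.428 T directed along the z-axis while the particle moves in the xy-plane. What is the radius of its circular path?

r ≈ 0.630 m

The magnetic force provides the centripetal force: |q|vB = mv²/r.
r = mv/(|q|B) = (5.8×10⁻²⁶)(7.44×10⁵)/((1.6×10⁻¹⁹)(0.428)) ≈ 0.630 m.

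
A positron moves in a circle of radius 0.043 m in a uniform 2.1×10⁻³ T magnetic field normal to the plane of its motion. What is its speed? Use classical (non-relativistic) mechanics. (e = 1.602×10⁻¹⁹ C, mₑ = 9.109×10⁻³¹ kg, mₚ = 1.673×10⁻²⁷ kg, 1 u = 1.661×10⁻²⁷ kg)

v ≈ 1.6×10⁷ m/s

From |q|vB = mv²/r, v = |q|Br/m.
v = (1.602×10⁻¹⁹)(2.1×10⁻³)(0.043)/9.109×10⁻³¹ ≈ 1.6×10⁷ m/s.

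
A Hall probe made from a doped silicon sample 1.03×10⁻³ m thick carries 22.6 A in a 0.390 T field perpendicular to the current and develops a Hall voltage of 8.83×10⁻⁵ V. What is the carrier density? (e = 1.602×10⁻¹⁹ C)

n ≈ 6.05×10²⁶ m⁻³

From V_H = IB/(n e t), n = IB/(V_H e t).
n = (22.6)(0.390)/((8.83×10⁻⁵)(1.602×10⁻¹⁹)(1.03×10⁻³)) ≈ 6.05×10²⁶ m⁻³.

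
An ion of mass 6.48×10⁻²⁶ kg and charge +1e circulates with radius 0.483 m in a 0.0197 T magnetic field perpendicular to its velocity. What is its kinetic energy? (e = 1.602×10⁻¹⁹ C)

KE ≈ 112 eV

v = |q|Br/m, then KE = ½mv² = (qBr)²/(2m).
v = (1.602×10⁻¹⁹)(0.0197)(0.483)/6.48×10⁻²⁶ ≈ 2.352×10⁴ m/s.
KE = ½(6.48×10⁻²⁶)(2.352×10⁴)² ≈ 1.79×10⁻¹⁷ J = 112 eV.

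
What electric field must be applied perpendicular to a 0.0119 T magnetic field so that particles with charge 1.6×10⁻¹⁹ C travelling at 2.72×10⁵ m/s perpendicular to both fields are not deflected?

E = 3240 V/m

For straight-line motion qE = qvB, so E = vB.
E = 2.72×10⁵ × 0.0119 = 3240 V/m.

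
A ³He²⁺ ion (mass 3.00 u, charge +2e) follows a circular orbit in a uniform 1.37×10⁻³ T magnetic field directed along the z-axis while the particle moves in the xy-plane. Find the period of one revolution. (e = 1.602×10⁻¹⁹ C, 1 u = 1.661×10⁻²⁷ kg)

The cyclotron period depends only on m, q, B: T = 2πm/(|q|B).
T = 2π(4.983×10⁻²⁷)/((3.204×10⁻¹⁹)(1.37×10⁻³)) ≈ 7.13×10⁻⁵ s.

T ≈ 7.13×10⁻⁵ s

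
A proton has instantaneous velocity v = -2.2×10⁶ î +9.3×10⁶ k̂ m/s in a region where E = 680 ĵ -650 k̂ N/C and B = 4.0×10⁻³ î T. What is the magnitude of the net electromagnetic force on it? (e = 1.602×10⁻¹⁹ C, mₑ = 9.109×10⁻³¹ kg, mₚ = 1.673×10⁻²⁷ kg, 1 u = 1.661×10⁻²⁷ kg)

v×B = (0, 3.72×10⁴, 0) N/C.
E + v×B = (0, 3.79×10⁴, -650) N/C.
F = q(E + v×B) = (1.602×10⁻¹⁹ C)·(0, 3.79×10⁴, -650) = (0, 6.07×10⁻¹⁵, -1.04×10⁻¹⁶) N.
|F| = 6.07×10⁻¹⁵ N.

|F| ≈ 6.07×10⁻¹⁵ N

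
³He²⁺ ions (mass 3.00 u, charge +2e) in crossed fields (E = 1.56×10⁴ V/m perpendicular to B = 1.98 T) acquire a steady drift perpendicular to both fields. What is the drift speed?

v_d ≈ 7880 m/s

In crossed fields the guiding centre drifts at v_d = |E×B|/B² = E/B, independent of charge and mass.
v_d = 1.56×10⁴/1.98 = 7880 m/s.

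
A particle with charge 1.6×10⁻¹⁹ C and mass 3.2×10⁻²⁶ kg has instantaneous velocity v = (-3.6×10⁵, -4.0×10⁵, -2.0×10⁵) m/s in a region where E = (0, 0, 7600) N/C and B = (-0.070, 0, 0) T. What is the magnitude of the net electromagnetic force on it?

v×B = (0, 1.40×10⁴, -2.80×10⁴) N/C.
E + v×B = (0, 1.40×10⁴, -2.04×10⁴) N/C.
F = q(E + v×B) = (1.6×10⁻¹⁹ C)·(0, 1.40×10⁴, -2.04×10⁴) = (0, 2.24×10⁻¹⁵, -3.26×10⁻¹⁵) N.
|F| = 3.96×10⁻¹⁵ N.

|F| ≈ 3.96×10⁻¹⁵ N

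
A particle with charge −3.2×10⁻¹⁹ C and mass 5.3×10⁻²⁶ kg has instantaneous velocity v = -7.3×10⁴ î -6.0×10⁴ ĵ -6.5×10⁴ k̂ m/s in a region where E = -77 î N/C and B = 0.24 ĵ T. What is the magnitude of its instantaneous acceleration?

v×B = (1.56×10⁴, 0, -1.75×10⁴) N/C.
E + v×B = (1.55×10⁴, 0, -1.75×10⁴) N/C.
F = q(E + v×B) = (−3.2×10⁻¹⁹ C)·(1.55×10⁴, 0, -1.75×10⁴) = (-4.97×10⁻¹⁵, 0, 5.61×10⁻¹⁵) N.
|a| = |F|/m = 7.490×10⁻¹⁵/5.3×10⁻²⁶ ≈ 1.41×10¹¹ m/s².

|a| ≈ 1.41×10¹¹ m/s²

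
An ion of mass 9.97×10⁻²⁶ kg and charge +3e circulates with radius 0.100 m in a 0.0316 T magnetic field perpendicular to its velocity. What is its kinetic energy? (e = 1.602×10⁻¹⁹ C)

KE ≈ 1.16×10⁻¹⁷ J

v = |q|Br/m, then KE = ½mv² = (qBr)²/(2m).
v = (4.806×10⁻¹⁹)(0.0316)(0.100)/9.97×10⁻²⁶ ≈ 1.523×10⁴ m/s.
KE = ½(9.97×10⁻²⁶)(1.523×10⁴)² ≈ 1.16×10⁻¹⁷ J.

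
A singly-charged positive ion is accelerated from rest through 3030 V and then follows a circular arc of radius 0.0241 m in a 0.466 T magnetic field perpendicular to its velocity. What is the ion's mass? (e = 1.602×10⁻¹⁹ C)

m ≈ 3.33×10⁻²⁷ kg

Combine |q|V = ½mv² and r = mv/(|q|B): eliminate v to get m = qB²r²/(2V).
m = (1.602×10⁻¹⁹)(0.466)²(0.0241)²/(2·3030) ≈ 3.33×10⁻²⁷ kg.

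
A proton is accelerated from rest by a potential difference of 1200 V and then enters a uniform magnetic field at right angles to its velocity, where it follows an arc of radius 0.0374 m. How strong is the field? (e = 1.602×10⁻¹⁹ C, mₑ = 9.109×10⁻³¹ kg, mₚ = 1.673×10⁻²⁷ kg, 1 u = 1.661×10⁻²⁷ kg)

v = √(2|q|V/m) = √(2·1.602×10⁻¹⁹·1200/1.673×10⁻²⁷) ≈ 4.794×10⁵ m/s.
B = mv/(|q|r) = (1.673×10⁻²⁷)(4.794×10⁵)/((1.602×10⁻¹⁹)(0.0374)) ≈ 0.134 T.

B ≈ 0.134 T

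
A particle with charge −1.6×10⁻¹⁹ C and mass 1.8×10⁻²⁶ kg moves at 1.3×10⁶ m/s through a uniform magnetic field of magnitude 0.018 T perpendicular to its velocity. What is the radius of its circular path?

r ≈ 8.1 m

The magnetic force provides the centripetal force: |q|vB = mv²/r.
r = mv/(|q|B) = (1.8×10⁻²⁶)(1.3×10⁶)/((1.6×10⁻¹⁹)(0.018)) ≈ 8.1 m.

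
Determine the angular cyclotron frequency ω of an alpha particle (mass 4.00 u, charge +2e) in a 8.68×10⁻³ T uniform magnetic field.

ω = |q|B/m.
ω = (3.204×10⁻¹⁹)(8.68×10⁻³)/6.644×10⁻²⁷ ≈ 4.19×10⁵ rad/s.

ω ≈ 4.19×10⁵ rad/s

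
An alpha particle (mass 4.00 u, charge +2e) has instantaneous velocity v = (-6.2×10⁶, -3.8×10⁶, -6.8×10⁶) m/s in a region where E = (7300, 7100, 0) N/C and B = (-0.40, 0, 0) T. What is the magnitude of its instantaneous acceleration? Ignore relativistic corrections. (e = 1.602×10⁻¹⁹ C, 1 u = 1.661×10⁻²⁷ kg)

v×B = (0, 2.72×10⁶, -1.52×10⁶) N/C.
E + v×B = (7300, 2.73×10⁶, -1.52×10⁶) N/C.
F = q(E + v×B) = (3.204×10⁻¹⁹ C)·(7300, 2.73×10⁶, -1.52×10⁶) = (2.34×10⁻¹⁵, 8.74×10⁻¹³, -4.87×10⁻¹³) N.
|a| = |F|/m = 1.000×10⁻¹²/6.644×10⁻²⁷ ≈ 1.51×10¹⁴ m/s².

|a| ≈ 1.51×10¹⁴ m/s²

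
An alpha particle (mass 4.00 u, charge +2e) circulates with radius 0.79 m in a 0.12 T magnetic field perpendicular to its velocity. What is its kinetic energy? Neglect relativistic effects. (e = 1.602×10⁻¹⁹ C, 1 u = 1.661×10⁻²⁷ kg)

v = |q|Br/m, then KE = ½mv² = (qBr)²/(2m).
v = (3.204×10⁻¹⁹)(0.12)(0.79)/6.644×10⁻²⁷ ≈ 4.572×10⁶ m/s.
KE = ½(6.644×10⁻²⁷)(4.572×10⁶)² ≈ 6.9×10⁻¹⁴ J = 4.3×10⁵ eV.

KE ≈ 4.3×10⁵ eV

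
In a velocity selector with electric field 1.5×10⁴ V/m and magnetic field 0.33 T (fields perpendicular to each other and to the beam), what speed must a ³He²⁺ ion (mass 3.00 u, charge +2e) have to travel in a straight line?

v = 4.5×10⁴ m/s

Zero net Lorentz force requires |qE| = |q v×B|, i.e. E = vB.
v = E/B = 1.5×10⁴/0.33 = 4.5×10⁴ m/s.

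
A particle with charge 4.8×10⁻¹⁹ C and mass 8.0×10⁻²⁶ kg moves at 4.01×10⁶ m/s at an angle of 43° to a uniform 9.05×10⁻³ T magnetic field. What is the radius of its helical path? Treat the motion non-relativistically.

r ≈ 50.4 m

v⊥ = v sinθ = 4.01×10⁶·sin43° ≈ 2.735×10⁶ m/s.
r = m v⊥/(|q|B) = (8.0×10⁻²⁶)(2.735×10⁶)/((4.8×10⁻¹⁹)(9.05×10⁻³)) ≈ 50.4 m.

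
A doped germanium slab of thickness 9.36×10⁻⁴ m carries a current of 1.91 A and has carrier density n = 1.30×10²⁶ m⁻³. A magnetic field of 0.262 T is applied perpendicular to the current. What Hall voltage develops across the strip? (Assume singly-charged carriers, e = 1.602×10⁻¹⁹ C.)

V_H ≈ 2.57×10⁻⁵ V

V_H = IB/(n e t).
V_H = (1.91)(0.262)/((1.30×10²⁶)(1.602×10⁻¹⁹)(9.36×10⁻⁴)) ≈ 2.57×10⁻⁵ V.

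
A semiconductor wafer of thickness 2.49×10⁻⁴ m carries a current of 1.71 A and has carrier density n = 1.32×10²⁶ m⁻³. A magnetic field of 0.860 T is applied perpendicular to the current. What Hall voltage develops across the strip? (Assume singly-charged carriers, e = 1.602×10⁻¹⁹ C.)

V_H = IB/(n e t).
V_H = (1.71)(0.860)/((1.32×10²⁶)(1.602×10⁻¹⁹)(2.49×10⁻⁴)) ≈ 2.79×10⁻⁴ V.

V_H ≈ 2.79×10⁻⁴ V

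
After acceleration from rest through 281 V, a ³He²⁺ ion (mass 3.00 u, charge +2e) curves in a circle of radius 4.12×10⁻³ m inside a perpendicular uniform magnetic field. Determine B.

B ≈ 0.718 T

v = √(2|q|V/m) = √(2·3.204×10⁻¹⁹·281/4.983×10⁻²⁷) ≈ 1.901×10⁵ m/s.
B = mv/(|q|r) = (4.983×10⁻²⁷)(1.901×10⁵)/((3.204×10⁻¹⁹)(4.12×10⁻³)) ≈ 0.718 T.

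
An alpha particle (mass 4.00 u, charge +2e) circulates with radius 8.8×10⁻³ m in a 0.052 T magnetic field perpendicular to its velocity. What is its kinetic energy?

v = |q|Br/m, then KE = ½mv² = (qBr)²/(2m).
v = (3.204×10⁻¹⁹)(0.052)(8.8×10⁻³)/6.644×10⁻²⁷ ≈ 2.207×10⁴ m/s.
KE = ½(6.644×10⁻²⁷)(2.207×10⁴)² ≈ 1.6×10⁻¹⁸ J.

KE ≈ 1.6×10⁻¹⁸ J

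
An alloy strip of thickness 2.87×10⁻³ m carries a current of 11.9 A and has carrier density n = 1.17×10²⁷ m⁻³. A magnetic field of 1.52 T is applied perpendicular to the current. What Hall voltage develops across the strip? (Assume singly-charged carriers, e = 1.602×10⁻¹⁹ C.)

V_H = IB/(n e t).
V_H = (11.9)(1.52)/((1.17×10²⁷)(1.602×10⁻¹⁹)(2.87×10⁻³)) ≈ 3.36×10⁻⁵ V.

V_H ≈ 3.36×10⁻⁵ V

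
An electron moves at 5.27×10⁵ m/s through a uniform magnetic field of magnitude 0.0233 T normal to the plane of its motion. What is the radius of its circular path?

r ≈ 1.29×10⁻⁴ m

The magnetic force provides the centripetal force: |q|vB = mv²/r.
r = mv/(|q|B) = (9.109×10⁻³¹)(5.27×10⁵)/((1.602×10⁻¹⁹)(0.0233)) ≈ 1.29×10⁻⁴ m.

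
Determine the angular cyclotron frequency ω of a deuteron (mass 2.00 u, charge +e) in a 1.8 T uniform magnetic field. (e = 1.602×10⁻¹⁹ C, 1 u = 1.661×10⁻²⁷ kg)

ω ≈ 8.7×10⁷ rad/s

ω = |q|B/m.
ω = (1.602×10⁻¹⁹)(1.8)/3.322×10⁻²⁷ ≈ 8.7×10⁷ rad/s.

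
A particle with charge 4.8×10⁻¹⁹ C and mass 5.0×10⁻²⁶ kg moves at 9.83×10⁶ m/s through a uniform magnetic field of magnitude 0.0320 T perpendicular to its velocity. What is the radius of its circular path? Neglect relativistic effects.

The magnetic force provides the centripetal force: |q|vB = mv²/r.
r = mv/(|q|B) = (5.0×10⁻²⁶)(9.83×10⁶)/((4.8×10⁻¹⁹)(0.0320)) ≈ 32.0 m.

r ≈ 32.0 m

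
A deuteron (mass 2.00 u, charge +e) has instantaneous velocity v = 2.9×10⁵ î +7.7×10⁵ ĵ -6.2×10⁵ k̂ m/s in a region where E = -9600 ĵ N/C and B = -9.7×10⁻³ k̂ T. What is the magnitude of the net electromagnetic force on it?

|F| ≈ 1.62×10⁻¹⁵ N

v×B = (-7470, 2810, 0) N/C.
E + v×B = (-7470, -6790, 0) N/C.
F = q(E + v×B) = (1.602×10⁻¹⁹ C)·(-7470, -6790, 0) = (-1.20×10⁻¹⁵, -1.09×10⁻¹⁵, 0) N.
|F| = 1.62×10⁻¹⁵ N.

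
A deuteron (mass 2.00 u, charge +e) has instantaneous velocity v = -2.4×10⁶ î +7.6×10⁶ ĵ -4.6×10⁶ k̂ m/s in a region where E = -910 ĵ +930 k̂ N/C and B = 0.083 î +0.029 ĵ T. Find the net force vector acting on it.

v×B = (1.33×10⁵, -3.82×10⁵, -7.00×10⁵) N/C.
E + v×B = (1.33×10⁵, -3.83×10⁵, -6.99×10⁵) N/C.
F = q(E + v×B) = (1.602×10⁻¹⁹ C)·(1.33×10⁵, -3.83×10⁵, -6.99×10⁵) = (2.14×10⁻¹⁴, -6.13×10⁻¹⁴, -1.12×10⁻¹³) N.

F ≈ (2.14×10⁻¹⁴, -6.13×10⁻¹⁴, -1.12×10⁻¹³) N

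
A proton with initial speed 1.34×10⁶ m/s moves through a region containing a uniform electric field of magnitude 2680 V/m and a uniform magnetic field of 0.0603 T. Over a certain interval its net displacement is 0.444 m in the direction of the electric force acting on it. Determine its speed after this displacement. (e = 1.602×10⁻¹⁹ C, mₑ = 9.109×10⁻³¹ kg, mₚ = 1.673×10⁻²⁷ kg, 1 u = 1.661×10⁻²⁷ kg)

B does no work; ΔKE = |q|E d.
½mv_f² = ½mv₀² + |q|Ed = ½(1.673×10⁻²⁷)(1.34×10⁶)² + (1.602×10⁻¹⁹)(2680)(0.444) ≈ 1.502×10⁻¹⁵ J + 1.906×10⁻¹⁶ J ≈ 1.693×10⁻¹⁵ J.
v_f = √(2·1.693×10⁻¹⁵/1.673×10⁻²⁷) ≈ 1.42×10⁶ m/s.

v_f ≈ 1.42×10⁶ m/s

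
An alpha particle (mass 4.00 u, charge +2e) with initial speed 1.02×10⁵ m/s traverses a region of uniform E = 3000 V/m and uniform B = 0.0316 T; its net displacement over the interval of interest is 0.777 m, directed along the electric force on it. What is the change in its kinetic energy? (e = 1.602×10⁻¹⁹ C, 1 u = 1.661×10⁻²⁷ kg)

The magnetic force is always ⟂ v and does no work; only the electric force changes KE.
ΔKE = F_E · d = |q|E d = (3.204×10⁻¹⁹)(3000)(0.777) ≈ 7.47×10⁻¹⁶ J.

ΔKE ≈ 7.47×10⁻¹⁶ J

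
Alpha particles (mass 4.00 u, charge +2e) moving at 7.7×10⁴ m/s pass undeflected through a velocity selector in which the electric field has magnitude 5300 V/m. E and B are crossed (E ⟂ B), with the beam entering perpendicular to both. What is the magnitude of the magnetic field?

Balance of forces in the selector: qE = qvB ⇒ B = E/v.
B = 5300/7.7×10⁴ = 0.069 T.

B = 0.069 T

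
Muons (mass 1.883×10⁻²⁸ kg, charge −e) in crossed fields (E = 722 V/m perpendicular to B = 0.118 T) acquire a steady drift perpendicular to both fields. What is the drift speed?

v_d ≈ 6120 m/s

The E×B drift speed is v_d = E/B.
v_d = 722/0.118 = 6120 m/s.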